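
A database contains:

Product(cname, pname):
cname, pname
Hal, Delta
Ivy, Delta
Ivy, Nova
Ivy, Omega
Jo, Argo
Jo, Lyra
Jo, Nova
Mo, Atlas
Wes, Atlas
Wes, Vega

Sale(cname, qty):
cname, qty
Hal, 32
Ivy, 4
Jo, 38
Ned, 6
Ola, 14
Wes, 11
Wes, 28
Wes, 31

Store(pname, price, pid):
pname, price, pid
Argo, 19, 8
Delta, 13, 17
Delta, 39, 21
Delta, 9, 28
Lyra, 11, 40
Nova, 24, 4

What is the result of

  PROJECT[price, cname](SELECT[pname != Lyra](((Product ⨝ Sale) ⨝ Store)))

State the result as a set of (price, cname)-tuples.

Natural join on cname: {(Hal, Delta, 32), (Ivy, Delta, 4), (Ivy, Nova, 4), (Ivy, Omega, 4), (Jo, Argo, 38), (Jo, Lyra, 38), (Jo, Nova, 38), (Wes, Atlas, 11), (Wes, Atlas, 28), (Wes, Atlas, 31), (Wes, Vega, 11), (Wes, Vega, 28), (Wes, Vega, 31)}
Natural join on pname: {(Hal, Delta, 32, 13, 17), (Hal, Delta, 32, 39, 21), (Hal, Delta, 32, 9, 28), (Ivy, Delta, 4, 13, 17), (Ivy, Delta, 4, 39, 21), (Ivy, Delta, 4, 9, 28), (Ivy, Nova, 4, 24, 4), (Jo, Argo, 38, 19, 8), (Jo, Lyra, 38, 11, 40), (Jo, Nova, 38, 24, 4)}
Selection pname != Lyra: {(Hal, Delta, 32, 13, 17), (Hal, Delta, 32, 39, 21), (Hal, Delta, 32, 9, 28), (Ivy, Delta, 4, 13, 17), (Ivy, Delta, 4, 39, 21), (Ivy, Delta, 4, 9, 28), (Ivy, Nova, 4, 24, 4), (Jo, Argo, 38, 19, 8), (Jo, Nova, 38, 24, 4)}
Keep only column(s) price, cname: {(13, Hal), (13, Ivy), (19, Jo), (24, Ivy), (24, Jo), (39, Hal), (39, Ivy), (9, Hal), (9, Ivy)}

{(13, Hal), (13, Ivy), (19, Jo), (24, Ivy), (24, Jo), (39, Hal), (39, Ivy), (9, Hal), (9, Ivy)}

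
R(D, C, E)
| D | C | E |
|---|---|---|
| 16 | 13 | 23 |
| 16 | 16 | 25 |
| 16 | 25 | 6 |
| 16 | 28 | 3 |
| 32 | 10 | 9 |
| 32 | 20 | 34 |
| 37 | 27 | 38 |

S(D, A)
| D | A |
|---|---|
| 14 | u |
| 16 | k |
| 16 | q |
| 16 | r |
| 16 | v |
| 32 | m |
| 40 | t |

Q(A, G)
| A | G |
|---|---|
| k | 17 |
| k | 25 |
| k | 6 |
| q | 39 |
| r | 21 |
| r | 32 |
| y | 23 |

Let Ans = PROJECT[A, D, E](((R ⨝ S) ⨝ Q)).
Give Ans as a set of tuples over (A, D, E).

{(k, 16, 23), (k, 16, 25), (k, 16, 3), (k, 16, 6), (q, 16, 23), (q, 16, 25), (q, 16, 3), (q, 16, 6), (r, 16, 23), (r, 16, 25), (r, 16, 3), (r, 16, 6)}

Joining R and S on D yields {(16, 13, 23, k), (16, 13, 23, q), (16, 13, 23, r), (16, 13, 23, v), (16, 16, 25, k), (16, 16, 25, q), (16, 16, 25, r), (16, 16, 25, v), (16, 25, 6, k), (16, 25, 6, q), (16, 25, 6, r), (16, 25, 6, v), (16, 28, 3, k), (16, 28, 3, q), (16, 28, 3, r), (16, 28, 3, v), (32, 10, 9, m), (32, 20, 34, m)}.
Joining (R ⨝ S) and Q on A yields {(16, 13, 23, k, 17), (16, 13, 23, k, 25), (16, 13, 23, k, 6), (16, 13, 23, q, 39), (16, 13, 23, r, 21), (16, 13, 23, r, 32), (16, 16, 25, k, 17), (16, 16, 25, k, 25), (16, 16, 25, k, 6), (16, 16, 25, q, 39), (16, 16, 25, r, 21), (16, 16, 25, r, 32), (16, 25, 6, k, 17), (16, 25, 6, k, 25), (16, 25, 6, k, 6), (16, 25, 6, q, 39), (16, 25, 6, r, 21), (16, 25, 6, r, 32), (16, 28, 3, k, 17), (16, 28, 3, k, 25), (16, 28, 3, k, 6), (16, 28, 3, q, 39), (16, 28, 3, r, 21), (16, 28, 3, r, 32)}.
π_{A, D, E} gives {(k, 16, 23), (k, 16, 25), (k, 16, 3), (k, 16, 6), (q, 16, 23), (q, 16, 25), (q, 16, 3), (q, 16, 6), (r, 16, 23), (r, 16, 25), (r, 16, 3), (r, 16, 6)} (12 duplicate(s) eliminated).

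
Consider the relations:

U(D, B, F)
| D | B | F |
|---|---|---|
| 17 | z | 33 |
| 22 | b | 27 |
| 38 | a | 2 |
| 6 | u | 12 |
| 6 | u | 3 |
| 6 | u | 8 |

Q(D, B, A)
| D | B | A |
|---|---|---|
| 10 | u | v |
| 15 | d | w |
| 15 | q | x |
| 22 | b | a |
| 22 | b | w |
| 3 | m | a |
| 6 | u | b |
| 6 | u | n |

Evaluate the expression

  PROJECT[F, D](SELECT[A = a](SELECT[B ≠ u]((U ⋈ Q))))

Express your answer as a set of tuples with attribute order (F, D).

{(27, 22)}

Natural join on D, B: {(22, b, 27, a), (22, b, 27, w), (6, u, 12, b), (6, u, 12, n), (6, u, 3, b), (6, u, 3, n), (6, u, 8, b), (6, u, 8, n)}
Apply σ_{B ≠ u}; surviving tuples: {(22, b, 27, a), (22, b, 27, w)}
Apply σ_{A = a}; surviving tuples: {(22, b, 27, a)}
π_{F, D} gives {(27, 22)}.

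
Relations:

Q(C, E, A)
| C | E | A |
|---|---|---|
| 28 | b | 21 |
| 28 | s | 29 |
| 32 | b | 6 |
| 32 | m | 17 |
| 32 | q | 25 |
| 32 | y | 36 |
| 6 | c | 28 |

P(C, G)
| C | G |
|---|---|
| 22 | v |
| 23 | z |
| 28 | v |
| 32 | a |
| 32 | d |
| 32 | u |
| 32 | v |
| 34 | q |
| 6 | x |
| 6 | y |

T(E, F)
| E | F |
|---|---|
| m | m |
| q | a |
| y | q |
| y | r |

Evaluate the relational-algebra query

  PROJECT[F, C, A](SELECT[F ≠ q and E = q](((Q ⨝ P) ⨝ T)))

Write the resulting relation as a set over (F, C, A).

{(a, 32, 25)}

Joining Q and P on C yields {(28, b, 21, v), (28, s, 29, v), (32, b, 6, a), (32, b, 6, d), (32, b, 6, u), (32, b, 6, v), (32, m, 17, a), (32, m, 17, d), (32, m, 17, u), (32, m, 17, v), (32, q, 25, a), (32, q, 25, d), (32, q, 25, u), (32, q, 25, v), (32, y, 36, a), (32, y, 36, d), (32, y, 36, u), (32, y, 36, v), (6, c, 28, x), (6, c, 28, y)}.
Joining (Q ⨝ P) and T on E yields {(32, m, 17, a, m), (32, m, 17, d, m), (32, m, 17, u, m), (32, m, 17, v, m), (32, q, 25, a, a), (32, q, 25, d, a), (32, q, 25, u, a), (32, q, 25, v, a), (32, y, 36, a, q), (32, y, 36, a, r), (32, y, 36, d, q), (32, y, 36, d, r), (32, y, 36, u, q), (32, y, 36, u, r), (32, y, 36, v, q), (32, y, 36, v, r)}.
Filtering on F ≠ q and E = q leaves {(32, q, 25, a, a), (32, q, 25, d, a), (32, q, 25, u, a), (32, q, 25, v, a)}.
Projecting to F, C, A (3 duplicate(s) eliminated): {(a, 32, 25)}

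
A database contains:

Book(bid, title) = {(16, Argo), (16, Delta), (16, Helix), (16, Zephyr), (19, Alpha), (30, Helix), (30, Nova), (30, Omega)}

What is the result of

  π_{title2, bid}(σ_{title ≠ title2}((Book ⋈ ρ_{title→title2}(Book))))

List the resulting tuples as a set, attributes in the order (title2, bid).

{(Argo, 16), (Delta, 16), (Helix, 16), (Helix, 30), (Nova, 30), (Omega, 30), (Zephyr, 16)}

ρ[title→title2]: schema becomes (bid, title2); tuples unchanged.
Natural join on bid: {(16, Argo, Argo), (16, Argo, Delta), (16, Argo, Helix), (16, Argo, Zephyr), (16, Delta, Argo), (16, Delta, Delta), (16, Delta, Helix), (16, Delta, Zephyr), (16, Helix, Argo), (16, Helix, Delta), (16, Helix, Helix), (16, Helix, Zephyr), (16, Zephyr, Argo), (16, Zephyr, Delta), (16, Zephyr, Helix), (16, Zephyr, Zephyr), (19, Alpha, Alpha), (30, Helix, Helix), (30, Helix, Nova), (30, Helix, Omega), (30, Nova, Helix), (30, Nova, Nova), (30, Nova, Omega), (30, Omega, Helix), (30, Omega, Nova), (30, Omega, Omega)}
Apply σ_{title ≠ title2}; surviving tuples: {(16, Argo, Delta), (16, Argo, Helix), (16, Argo, Zephyr), (16, Delta, Argo), (16, Delta, Helix), (16, Delta, Zephyr), (16, Helix, Argo), (16, Helix, Delta), (16, Helix, Zephyr), (16, Zephyr, Argo), (16, Zephyr, Delta), (16, Zephyr, Helix), (30, Helix, Nova), (30, Helix, Omega), (30, Nova, Helix), (30, Nova, Omega), (30, Omega, Helix), (30, Omega, Nova)}
Projecting to title2, bid (11 duplicate(s) eliminated): {(Argo, 16), (Delta, 16), (Helix, 16), (Helix, 30), (Nova, 30), (Omega, 30), (Zephyr, 16)}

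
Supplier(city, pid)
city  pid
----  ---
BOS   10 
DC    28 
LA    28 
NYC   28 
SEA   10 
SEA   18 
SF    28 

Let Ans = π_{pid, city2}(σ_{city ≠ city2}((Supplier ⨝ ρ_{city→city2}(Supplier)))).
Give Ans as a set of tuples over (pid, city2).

{(10, BOS), (10, SEA), (28, DC), (28, LA), (28, NYC), (28, SF)}

ρ[city→city2]: schema becomes (city2, pid); tuples unchanged.
Supplier ⋈ ρ_{city→city2}(Supplier) (natural join on pid): {(BOS, 10, BOS), (BOS, 10, SEA), (DC, 28, DC), (DC, 28, LA), (DC, 28, NYC), (DC, 28, SF), (LA, 28, DC), (LA, 28, LA), (LA, 28, NYC), (LA, 28, SF), (NYC, 28, DC), (NYC, 28, LA), (NYC, 28, NYC), (NYC, 28, SF), (SEA, 10, BOS), (SEA, 10, SEA), (SEA, 18, SEA), (SF, 28, DC), (SF, 28, LA), (SF, 28, NYC), (SF, 28, SF)}
Selection city ≠ city2: {(BOS, 10, SEA), (DC, 28, LA), (DC, 28, NYC), (DC, 28, SF), (LA, 28, DC), (LA, 28, NYC), (LA, 28, SF), (NYC, 28, DC), (NYC, 28, LA), (NYC, 28, SF), (SEA, 10, BOS), (SF, 28, DC), (SF, 28, LA), (SF, 28, NYC)}
Projecting to pid, city2 (8 duplicate(s) eliminated): {(10, BOS), (10, SEA), (28, DC), (28, LA), (28, NYC), (28, SF)}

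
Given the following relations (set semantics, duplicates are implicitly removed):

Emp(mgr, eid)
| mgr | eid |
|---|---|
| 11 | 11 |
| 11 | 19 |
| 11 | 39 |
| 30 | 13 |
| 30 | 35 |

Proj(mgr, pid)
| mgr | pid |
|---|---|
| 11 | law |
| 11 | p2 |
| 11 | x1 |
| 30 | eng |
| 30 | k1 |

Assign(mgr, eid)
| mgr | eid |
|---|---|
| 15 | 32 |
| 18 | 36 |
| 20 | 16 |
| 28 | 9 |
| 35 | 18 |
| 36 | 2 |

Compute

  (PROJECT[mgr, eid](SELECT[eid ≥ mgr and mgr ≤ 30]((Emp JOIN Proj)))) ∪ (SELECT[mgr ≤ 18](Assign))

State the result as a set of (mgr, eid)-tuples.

{(11, 11), (11, 19), (11, 39), (15, 32), (18, 36), (30, 35)}

Joining Emp and Proj on mgr yields {(11, 11, law), (11, 11, p2), (11, 11, x1), (11, 19, law), (11, 19, p2), (11, 19, x1), (11, 39, law), (11, 39, p2), (11, 39, x1), (30, 13, eng), (30, 13, k1), (30, 35, eng), (30, 35, k1)}.
Apply σ_{eid ≥ mgr and mgr ≤ 30}; surviving tuples: {(11, 11, law), (11, 11, p2), (11, 11, x1), (11, 19, law), (11, 19, p2), (11, 19, x1), (11, 39, law), (11, 39, p2), (11, 39, x1), (30, 35, eng), (30, 35, k1)}
π[mgr, eid]: project onto (mgr, eid) (7 duplicate(s) eliminated) → {(11, 11), (11, 19), (11, 39), (30, 35)}
Apply σ_{mgr ≤ 18}; surviving tuples: {(15, 32), (18, 36)}
Union: {(11, 11), (11, 19), (11, 39), (30, 35)} with {(15, 32), (18, 36)} → {(11, 11), (11, 19), (11, 39), (15, 32), (18, 36), (30, 35)}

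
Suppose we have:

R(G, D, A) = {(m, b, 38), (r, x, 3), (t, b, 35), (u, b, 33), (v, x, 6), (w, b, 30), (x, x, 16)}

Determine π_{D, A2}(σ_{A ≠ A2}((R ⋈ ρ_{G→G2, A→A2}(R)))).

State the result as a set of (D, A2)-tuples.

ρ[G→G2, A→A2]: schema becomes (G2, D, A2); tuples unchanged.
Joining R and ρ_{G→G2, A→A2}(R) on D yields {(m, b, 38, m, 38), (m, b, 38, t, 35), (m, b, 38, u, 33), (m, b, 38, w, 30), (r, x, 3, r, 3), (r, x, 3, v, 6), (r, x, 3, x, 16), (t, b, 35, m, 38), (t, b, 35, t, 35), (t, b, 35, u, 33), (t, b, 35, w, 30), (u, b, 33, m, 38), (u, b, 33, t, 35), (u, b, 33, u, 33), (u, b, 33, w, 30), (v, x, 6, r, 3), (v, x, 6, v, 6), (v, x, 6, x, 16), (w, b, 30, m, 38), (w, b, 30, t, 35), (w, b, 30, u, 33), (w, b, 30, w, 30), (x, x, 16, r, 3), (x, x, 16, v, 6), (x, x, 16, x, 16)}.
Selection A ≠ A2: {(m, b, 38, t, 35), (m, b, 38, u, 33), (m, b, 38, w, 30), (r, x, 3, v, 6), (r, x, 3, x, 16), (t, b, 35, m, 38), (t, b, 35, u, 33), (t, b, 35, w, 30), (u, b, 33, m, 38), (u, b, 33, t, 35), (u, b, 33, w, 30), (v, x, 6, r, 3), (v, x, 6, x, 16), (w, b, 30, m, 38), (w, b, 30, t, 35), (w, b, 30, u, 33), (x, x, 16, r, 3), (x, x, 16, v, 6)}
π[D, A2]: project onto (D, A2) (11 duplicate(s) eliminated) → {(b, 30), (b, 33), (b, 35), (b, 38), (x, 16), (x, 3), (x, 6)}

{(b, 30), (b, 33), (b, 35), (b, 38), (x, 16), (x, 3), (x, 6)}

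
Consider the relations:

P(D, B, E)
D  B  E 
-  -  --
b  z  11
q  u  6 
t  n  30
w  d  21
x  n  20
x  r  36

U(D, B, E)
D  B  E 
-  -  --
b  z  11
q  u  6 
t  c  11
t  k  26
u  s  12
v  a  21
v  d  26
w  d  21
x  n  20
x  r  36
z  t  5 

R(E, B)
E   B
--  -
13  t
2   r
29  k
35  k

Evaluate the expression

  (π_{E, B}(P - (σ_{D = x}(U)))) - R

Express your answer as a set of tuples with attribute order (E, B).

{(11, z), (21, d), (30, n), (6, u)}

Selection D = x: {(x, n, 20), (x, r, 36)}
Difference: {(b, z, 11), (q, u, 6), (t, n, 30), (w, d, 21), (x, n, 20), (x, r, 36)} with {(x, n, 20), (x, r, 36)} → {(b, z, 11), (q, u, 6), (t, n, 30), (w, d, 21)}
π_{E, B} gives {(11, z), (21, d), (30, n), (6, u)}.
Difference: {(11, z), (21, d), (30, n), (6, u)} with {(13, t), (2, r), (29, k), (35, k)} → {(11, z), (21, d), (30, n), (6, u)}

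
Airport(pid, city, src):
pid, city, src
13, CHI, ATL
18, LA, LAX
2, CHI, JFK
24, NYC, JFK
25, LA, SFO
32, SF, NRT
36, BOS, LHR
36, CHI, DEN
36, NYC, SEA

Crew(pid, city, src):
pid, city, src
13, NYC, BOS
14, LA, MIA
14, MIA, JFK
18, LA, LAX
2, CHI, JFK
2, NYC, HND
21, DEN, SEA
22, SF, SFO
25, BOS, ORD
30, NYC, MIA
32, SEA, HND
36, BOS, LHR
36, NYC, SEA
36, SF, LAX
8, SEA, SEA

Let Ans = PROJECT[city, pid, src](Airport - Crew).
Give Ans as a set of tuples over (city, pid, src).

Taking the difference: {(13, CHI, ATL), (24, NYC, JFK), (25, LA, SFO), (32, SF, NRT), (36, CHI, DEN)}
Keep only column(s) city, pid, src: {(CHI, 13, ATL), (CHI, 36, DEN), (LA, 25, SFO), (NYC, 24, JFK), (SF, 32, NRT)}

{(CHI, 13, ATL), (CHI, 36, DEN), (LA, 25, SFO), (NYC, 24, JFK), (SF, 32, NRT)}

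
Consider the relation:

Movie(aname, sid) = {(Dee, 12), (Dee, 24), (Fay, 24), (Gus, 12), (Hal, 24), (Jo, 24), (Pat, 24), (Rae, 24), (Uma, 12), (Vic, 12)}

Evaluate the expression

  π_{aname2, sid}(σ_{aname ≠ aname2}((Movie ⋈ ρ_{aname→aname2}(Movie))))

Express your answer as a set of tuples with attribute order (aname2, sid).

ρ[aname→aname2]: schema becomes (aname2, sid); tuples unchanged.
Joining Movie and ρ_{aname→aname2}(Movie) on sid yields {(Dee, 12, Dee), (Dee, 12, Gus), (Dee, 12, Uma), (Dee, 12, Vic), (Dee, 24, Dee), (Dee, 24, Fay), (Dee, 24, Hal), (Dee, 24, Jo), (Dee, 24, Pat), (Dee, 24, Rae), (Fay, 24, Dee), (Fay, 24, Fay), (Fay, 24, Hal), (Fay, 24, Jo), (Fay, 24, Pat), (Fay, 24, Rae), (Gus, 12, Dee), (Gus, 12, Gus), (Gus, 12, Uma), (Gus, 12, Vic), (Hal, 24, Dee), (Hal, 24, Fay), (Hal, 24, Hal), (Hal, 24, Jo), (Hal, 24, Pat), (Hal, 24, Rae), (Jo, 24, Dee), (Jo, 24, Fay), (Jo, 24, Hal), (Jo, 24, Jo), (Jo, 24, Pat), (Jo, 24, Rae), (Pat, 24, Dee), (Pat, 24, Fay), (Pat, 24, Hal), (Pat, 24, Jo), (Pat, 24, Pat), (Pat, 24, Rae), (Rae, 24, Dee), (Rae, 24, Fay), (Rae, 24, Hal), (Rae, 24, Jo), (Rae, 24, Pat), (Rae, 24, Rae), (Uma, 12, Dee), (Uma, 12, Gus), (Uma, 12, Uma), (Uma, 12, Vic), (Vic, 12, Dee), (Vic, 12, Gus), (Vic, 12, Uma), (Vic, 12, Vic)}.
Apply σ_{aname ≠ aname2}; surviving tuples: {(Dee, 12, Gus), (Dee, 12, Uma), (Dee, 12, Vic), (Dee, 24, Fay), (Dee, 24, Hal), (Dee, 24, Jo), (Dee, 24, Pat), (Dee, 24, Rae), (Fay, 24, Dee), (Fay, 24, Hal), (Fay, 24, Jo), (Fay, 24, Pat), (Fay, 24, Rae), (Gus, 12, Dee), (Gus, 12, Uma), (Gus, 12, Vic), (Hal, 24, Dee), (Hal, 24, Fay), (Hal, 24, Jo), (Hal, 24, Pat), (Hal, 24, Rae), (Jo, 24, Dee), (Jo, 24, Fay), (Jo, 24, Hal), (Jo, 24, Pat), (Jo, 24, Rae), (Pat, 24, Dee), (Pat, 24, Fay), (Pat, 24, Hal), (Pat, 24, Jo), (Pat, 24, Rae), (Rae, 24, Dee), (Rae, 24, Fay), (Rae, 24, Hal), (Rae, 24, Jo), (Rae, 24, Pat), (Uma, 12, Dee), (Uma, 12, Gus), (Uma, 12, Vic), (Vic, 12, Dee), (Vic, 12, Gus), (Vic, 12, Uma)}
Keep only column(s) aname2, sid (32 duplicate(s) eliminated): {(Dee, 12), (Dee, 24), (Fay, 24), (Gus, 12), (Hal, 24), (Jo, 24), (Pat, 24), (Rae, 24), (Uma, 12), (Vic, 12)}

{(Dee, 12), (Dee, 24), (Fay, 24), (Gus, 12), (Hal, 24), (Jo, 24), (Pat, 24), (Rae, 24), (Uma, 12), (Vic, 12)}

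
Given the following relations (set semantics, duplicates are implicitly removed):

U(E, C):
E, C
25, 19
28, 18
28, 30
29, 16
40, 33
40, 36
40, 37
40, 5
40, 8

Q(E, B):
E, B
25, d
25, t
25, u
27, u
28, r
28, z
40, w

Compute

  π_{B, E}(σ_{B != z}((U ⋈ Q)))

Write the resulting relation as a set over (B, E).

Natural join on E: {(25, 19, d), (25, 19, t), (25, 19, u), (28, 18, r), (28, 18, z), (28, 30, r), (28, 30, z), (40, 33, w), (40, 36, w), (40, 37, w), (40, 5, w), (40, 8, w)}
Selection B != z: {(25, 19, d), (25, 19, t), (25, 19, u), (28, 18, r), (28, 30, r), (40, 33, w), (40, 36, w), (40, 37, w), (40, 5, w), (40, 8, w)}
Projecting to B, E (5 duplicate(s) eliminated): {(d, 25), (r, 28), (t, 25), (u, 25), (w, 40)}

{(d, 25), (r, 28), (t, 25), (u, 25), (w, 40)}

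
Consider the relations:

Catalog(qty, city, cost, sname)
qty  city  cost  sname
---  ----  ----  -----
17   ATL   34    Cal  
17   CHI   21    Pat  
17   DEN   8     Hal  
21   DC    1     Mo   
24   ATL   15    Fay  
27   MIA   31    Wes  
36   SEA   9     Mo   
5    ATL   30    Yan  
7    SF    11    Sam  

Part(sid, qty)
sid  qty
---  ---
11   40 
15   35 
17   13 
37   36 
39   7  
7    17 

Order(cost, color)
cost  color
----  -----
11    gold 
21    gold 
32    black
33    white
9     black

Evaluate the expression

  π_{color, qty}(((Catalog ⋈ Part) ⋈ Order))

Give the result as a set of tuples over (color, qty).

{(black, 36), (gold, 17), (gold, 7)}

Catalog ⋈ Part (natural join on qty): {(17, ATL, 34, Cal, 7), (17, CHI, 21, Pat, 7), (17, DEN, 8, Hal, 7), (36, SEA, 9, Mo, 37), (7, SF, 11, Sam, 39)}
(Catalog ⋈ Part) ⋈ Order (natural join on cost): {(17, CHI, 21, Pat, 7, gold), (36, SEA, 9, Mo, 37, black), (7, SF, 11, Sam, 39, gold)}
Projecting to color, qty: {(black, 36), (gold, 17), (gold, 7)}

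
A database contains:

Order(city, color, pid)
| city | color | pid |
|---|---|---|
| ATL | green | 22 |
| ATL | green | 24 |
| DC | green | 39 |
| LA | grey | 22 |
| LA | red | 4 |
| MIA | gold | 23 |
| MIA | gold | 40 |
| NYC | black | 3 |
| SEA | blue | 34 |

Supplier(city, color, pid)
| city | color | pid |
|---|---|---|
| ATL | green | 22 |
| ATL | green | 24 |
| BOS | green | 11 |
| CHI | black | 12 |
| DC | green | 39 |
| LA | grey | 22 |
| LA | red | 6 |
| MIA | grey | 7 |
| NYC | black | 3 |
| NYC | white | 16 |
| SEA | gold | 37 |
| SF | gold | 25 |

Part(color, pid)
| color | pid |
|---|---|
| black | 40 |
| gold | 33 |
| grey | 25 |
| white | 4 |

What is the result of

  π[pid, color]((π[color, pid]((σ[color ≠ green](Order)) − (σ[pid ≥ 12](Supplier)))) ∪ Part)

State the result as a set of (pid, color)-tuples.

Filtering on color ≠ green leaves {(LA, grey, 22), (LA, red, 4), (MIA, gold, 23), (MIA, gold, 40), (NYC, black, 3), (SEA, blue, 34)}.
Filtering on pid ≥ 12 leaves {(ATL, green, 22), (ATL, green, 24), (CHI, black, 12), (DC, green, 39), (LA, grey, 22), (NYC, white, 16), (SEA, gold, 37), (SF, gold, 25)}.
Taking the difference: {(LA, red, 4), (MIA, gold, 23), (MIA, gold, 40), (NYC, black, 3), (SEA, blue, 34)}
Keep only column(s) color, pid: {(black, 3), (blue, 34), (gold, 23), (gold, 40), (red, 4)}
Taking the union: {(black, 3), (black, 40), (blue, 34), (gold, 23), (gold, 33), (gold, 40), (grey, 25), (red, 4), (white, 4)}
Keep only column(s) pid, color: {(23, gold), (25, grey), (3, black), (33, gold), (34, blue), (4, red), (4, white), (40, black), (40, gold)}

{(23, gold), (25, grey), (3, black), (33, gold), (34, blue), (4, red), (4, white), (40, black), (40, gold)}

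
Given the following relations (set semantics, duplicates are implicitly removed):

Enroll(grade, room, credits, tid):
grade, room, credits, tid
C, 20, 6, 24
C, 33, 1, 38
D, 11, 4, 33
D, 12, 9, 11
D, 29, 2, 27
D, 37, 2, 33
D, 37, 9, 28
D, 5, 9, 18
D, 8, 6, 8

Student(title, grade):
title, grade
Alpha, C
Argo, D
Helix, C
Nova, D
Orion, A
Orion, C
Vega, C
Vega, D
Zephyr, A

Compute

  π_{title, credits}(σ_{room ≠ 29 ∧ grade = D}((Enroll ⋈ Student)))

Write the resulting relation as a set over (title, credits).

{(Argo, 2), (Argo, 4), (Argo, 6), (Argo, 9), (Nova, 2), (Nova, 4), (Nova, 6), (Nova, 9), (Vega, 2), (Vega, 4), (Vega, 6), (Vega, 9)}

Natural join on grade: {(C, 20, 6, 24, Alpha), (C, 20, 6, 24, Helix), (C, 20, 6, 24, Orion), (C, 20, 6, 24, Vega), (C, 33, 1, 38, Alpha), (C, 33, 1, 38, Helix), (C, 33, 1, 38, Orion), (C, 33, 1, 38, Vega), (D, 11, 4, 33, Argo), (D, 11, 4, 33, Nova), (D, 11, 4, 33, Vega), (D, 12, 9, 11, Argo), (D, 12, 9, 11, Nova), (D, 12, 9, 11, Vega), (D, 29, 2, 27, Argo), (D, 29, 2, 27, Nova), (D, 29, 2, 27, Vega), (D, 37, 2, 33, Argo), (D, 37, 2, 33, Nova), (D, 37, 2, 33, Vega), (D, 37, 9, 28, Argo), (D, 37, 9, 28, Nova), (D, 37, 9, 28, Vega), (D, 5, 9, 18, Argo), (D, 5, 9, 18, Nova), (D, 5, 9, 18, Vega), (D, 8, 6, 8, Argo), (D, 8, 6, 8, Nova), (D, 8, 6, 8, Vega)}
Filtering on room ≠ 29 ∧ grade = D leaves {(D, 11, 4, 33, Argo), (D, 11, 4, 33, Nova), (D, 11, 4, 33, Vega), (D, 12, 9, 11, Argo), (D, 12, 9, 11, Nova), (D, 12, 9, 11, Vega), (D, 37, 2, 33, Argo), (D, 37, 2, 33, Nova), (D, 37, 2, 33, Vega), (D, 37, 9, 28, Argo), (D, 37, 9, 28, Nova), (D, 37, 9, 28, Vega), (D, 5, 9, 18, Argo), (D, 5, 9, 18, Nova), (D, 5, 9, 18, Vega), (D, 8, 6, 8, Argo), (D, 8, 6, 8, Nova), (D, 8, 6, 8, Vega)}.
π[title, credits]: project onto (title, credits) (6 duplicate(s) eliminated) → {(Argo, 2), (Argo, 4), (Argo, 6), (Argo, 9), (Nova, 2), (Nova, 4), (Nova, 6), (Nova, 9), (Vega, 2), (Vega, 4), (Vega, 6), (Vega, 9)}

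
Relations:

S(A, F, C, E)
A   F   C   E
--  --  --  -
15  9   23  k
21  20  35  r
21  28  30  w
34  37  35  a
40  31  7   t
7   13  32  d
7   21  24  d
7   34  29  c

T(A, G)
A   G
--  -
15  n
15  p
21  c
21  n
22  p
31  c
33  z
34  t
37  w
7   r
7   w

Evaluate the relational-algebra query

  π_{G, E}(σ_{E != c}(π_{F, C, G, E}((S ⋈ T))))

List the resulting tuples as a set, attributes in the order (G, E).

S ⋈ T (natural join on A): {(15, 9, 23, k, n), (15, 9, 23, k, p), (21, 20, 35, r, c), (21, 20, 35, r, n), (21, 28, 30, w, c), (21, 28, 30, w, n), (34, 37, 35, a, t), (7, 13, 32, d, r), (7, 13, 32, d, w), (7, 21, 24, d, r), (7, 21, 24, d, w), (7, 34, 29, c, r), (7, 34, 29, c, w)}
Keep only column(s) F, C, G, E: {(13, 32, r, d), (13, 32, w, d), (20, 35, c, r), (20, 35, n, r), (21, 24, r, d), (21, 24, w, d), (28, 30, c, w), (28, 30, n, w), (34, 29, r, c), (34, 29, w, c), (37, 35, t, a), (9, 23, n, k), (9, 23, p, k)}
Filtering on E != c leaves {(13, 32, r, d), (13, 32, w, d), (20, 35, c, r), (20, 35, n, r), (21, 24, r, d), (21, 24, w, d), (28, 30, c, w), (28, 30, n, w), (37, 35, t, a), (9, 23, n, k), (9, 23, p, k)}.
Keep only column(s) G, E (2 duplicate(s) eliminated): {(c, r), (c, w), (n, k), (n, r), (n, w), (p, k), (r, d), (t, a), (w, d)}

{(c, r), (c, w), (n, k), (n, r), (n, w), (p, k), (r, d), (t, a), (w, d)}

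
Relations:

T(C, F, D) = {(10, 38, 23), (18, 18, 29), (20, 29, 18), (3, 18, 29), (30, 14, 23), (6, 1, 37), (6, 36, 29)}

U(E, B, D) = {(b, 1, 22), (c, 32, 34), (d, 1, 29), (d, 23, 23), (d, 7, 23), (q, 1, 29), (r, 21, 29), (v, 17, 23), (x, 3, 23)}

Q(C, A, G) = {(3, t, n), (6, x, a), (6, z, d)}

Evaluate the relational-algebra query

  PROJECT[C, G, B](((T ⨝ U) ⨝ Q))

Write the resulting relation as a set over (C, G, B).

Natural join on D: {(10, 38, 23, d, 23), (10, 38, 23, d, 7), (10, 38, 23, v, 17), (10, 38, 23, x, 3), (18, 18, 29, d, 1), (18, 18, 29, q, 1), (18, 18, 29, r, 21), (3, 18, 29, d, 1), (3, 18, 29, q, 1), (3, 18, 29, r, 21), (30, 14, 23, d, 23), (30, 14, 23, d, 7), (30, 14, 23, v, 17), (30, 14, 23, x, 3), (6, 36, 29, d, 1), (6, 36, 29, q, 1), (6, 36, 29, r, 21)}
Natural join on C: {(3, 18, 29, d, 1, t, n), (3, 18, 29, q, 1, t, n), (3, 18, 29, r, 21, t, n), (6, 36, 29, d, 1, x, a), (6, 36, 29, d, 1, z, d), (6, 36, 29, q, 1, x, a), (6, 36, 29, q, 1, z, d), (6, 36, 29, r, 21, x, a), (6, 36, 29, r, 21, z, d)}
π_{C, G, B} gives {(3, n, 1), (3, n, 21), (6, a, 1), (6, a, 21), (6, d, 1), (6, d, 21)} (3 duplicate(s) eliminated).

{(3, n, 1), (3, n, 21), (6, a, 1), (6, a, 21), (6, d, 1), (6, d, 21)}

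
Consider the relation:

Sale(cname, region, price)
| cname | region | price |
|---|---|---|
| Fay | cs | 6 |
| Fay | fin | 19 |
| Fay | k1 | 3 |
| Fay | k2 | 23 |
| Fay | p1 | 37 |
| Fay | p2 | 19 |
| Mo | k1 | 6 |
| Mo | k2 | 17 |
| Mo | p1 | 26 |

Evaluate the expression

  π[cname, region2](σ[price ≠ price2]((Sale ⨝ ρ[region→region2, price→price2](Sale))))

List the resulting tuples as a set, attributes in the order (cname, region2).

ρ[region→region2, price→price2]: schema becomes (cname, region2, price2); tuples unchanged.
Joining Sale and ρ[region→region2, price→price2](Sale) on cname yields {(Fay, cs, 6, cs, 6), (Fay, cs, 6, fin, 19), (Fay, cs, 6, k1, 3), (Fay, cs, 6, k2, 23), (Fay, cs, 6, p1, 37), (Fay, cs, 6, p2, 19), (Fay, fin, 19, cs, 6), (Fay, fin, 19, fin, 19), (Fay, fin, 19, k1, 3), (Fay, fin, 19, k2, 23), (Fay, fin, 19, p1, 37), (Fay, fin, 19, p2, 19), (Fay, k1, 3, cs, 6), (Fay, k1, 3, fin, 19), (Fay, k1, 3, k1, 3), (Fay, k1, 3, k2, 23), (Fay, k1, 3, p1, 37), (Fay, k1, 3, p2, 19), (Fay, k2, 23, cs, 6), (Fay, k2, 23, fin, 19), (Fay, k2, 23, k1, 3), (Fay, k2, 23, k2, 23), (Fay, k2, 23, p1, 37), (Fay, k2, 23, p2, 19), (Fay, p1, 37, cs, 6), (Fay, p1, 37, fin, 19), (Fay, p1, 37, k1, 3), (Fay, p1, 37, k2, 23), (Fay, p1, 37, p1, 37), (Fay, p1, 37, p2, 19), (Fay, p2, 19, cs, 6), (Fay, p2, 19, fin, 19), (Fay, p2, 19, k1, 3), (Fay, p2, 19, k2, 23), (Fay, p2, 19, p1, 37), (Fay, p2, 19, p2, 19), (Mo, k1, 6, k1, 6), (Mo, k1, 6, k2, 17), (Mo, k1, 6, p1, 26), (Mo, k2, 17, k1, 6), (Mo, k2, 17, k2, 17), (Mo, k2, 17, p1, 26), (Mo, p1, 26, k1, 6), (Mo, p1, 26, k2, 17), (Mo, p1, 26, p1, 26)}.
Apply σ_{price ≠ price2}; surviving tuples: {(Fay, cs, 6, fin, 19), (Fay, cs, 6, k1, 3), (Fay, cs, 6, k2, 23), (Fay, cs, 6, p1, 37), (Fay, cs, 6, p2, 19), (Fay, fin, 19, cs, 6), (Fay, fin, 19, k1, 3), (Fay, fin, 19, k2, 23), (Fay, fin, 19, p1, 37), (Fay, k1, 3, cs, 6), (Fay, k1, 3, fin, 19), (Fay, k1, 3, k2, 23), (Fay, k1, 3, p1, 37), (Fay, k1, 3, p2, 19), (Fay, k2, 23, cs, 6), (Fay, k2, 23, fin, 19), (Fay, k2, 23, k1, 3), (Fay, k2, 23, p1, 37), (Fay, k2, 23, p2, 19), (Fay, p1, 37, cs, 6), (Fay, p1, 37, fin, 19), (Fay, p1, 37, k1, 3), (Fay, p1, 37, k2, 23), (Fay, p1, 37, p2, 19), (Fay, p2, 19, cs, 6), (Fay, p2, 19, k1, 3), (Fay, p2, 19, k2, 23), (Fay, p2, 19, p1, 37), (Mo, k1, 6, k2, 17), (Mo, k1, 6, p1, 26), (Mo, k2, 17, k1, 6), (Mo, k2, 17, p1, 26), (Mo, p1, 26, k1, 6), (Mo, p1, 26, k2, 17)}
Projecting to cname, region2 (25 duplicate(s) eliminated): {(Fay, cs), (Fay, fin), (Fay, k1), (Fay, k2), (Fay, p1), (Fay, p2), (Mo, k1), (Mo, k2), (Mo, p1)}

{(Fay, cs), (Fay, fin), (Fay, k1), (Fay, k2), (Fay, p1), (Fay, p2), (Mo, k1), (Mo, k2), (Mo, p1)}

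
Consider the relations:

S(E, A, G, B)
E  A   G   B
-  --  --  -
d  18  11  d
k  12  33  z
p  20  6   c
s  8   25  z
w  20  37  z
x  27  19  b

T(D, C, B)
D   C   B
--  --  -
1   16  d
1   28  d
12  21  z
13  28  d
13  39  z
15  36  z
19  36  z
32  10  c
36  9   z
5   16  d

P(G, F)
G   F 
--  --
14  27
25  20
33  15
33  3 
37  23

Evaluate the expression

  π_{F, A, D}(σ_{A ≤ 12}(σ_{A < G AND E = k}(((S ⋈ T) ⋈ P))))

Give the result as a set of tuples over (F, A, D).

{(15, 12, 12), (15, 12, 13), (15, 12, 15), (15, 12, 19), (15, 12, 36), (3, 12, 12), (3, 12, 13), (3, 12, 15), (3, 12, 19), (3, 12, 36)}

Natural join on B: {(d, 18, 11, d, 1, 16), (d, 18, 11, d, 1, 28), (d, 18, 11, d, 13, 28), (d, 18, 11, d, 5, 16), (k, 12, 33, z, 12, 21), (k, 12, 33, z, 13, 39), (k, 12, 33, z, 15, 36), (k, 12, 33, z, 19, 36), (k, 12, 33, z, 36, 9), (p, 20, 6, c, 32, 10), (s, 8, 25, z, 12, 21), (s, 8, 25, z, 13, 39), (s, 8, 25, z, 15, 36), (s, 8, 25, z, 19, 36), (s, 8, 25, z, 36, 9), (w, 20, 37, z, 12, 21), (w, 20, 37, z, 13, 39), (w, 20, 37, z, 15, 36), (w, 20, 37, z, 19, 36), (w, 20, 37, z, 36, 9)}
Natural join on G: {(k, 12, 33, z, 12, 21, 15), (k, 12, 33, z, 12, 21, 3), (k, 12, 33, z, 13, 39, 15), (k, 12, 33, z, 13, 39, 3), (k, 12, 33, z, 15, 36, 15), (k, 12, 33, z, 15, 36, 3), (k, 12, 33, z, 19, 36, 15), (k, 12, 33, z, 19, 36, 3), (k, 12, 33, z, 36, 9, 15), (k, 12, 33, z, 36, 9, 3), (s, 8, 25, z, 12, 21, 20), (s, 8, 25, z, 13, 39, 20), (s, 8, 25, z, 15, 36, 20), (s, 8, 25, z, 19, 36, 20), (s, 8, 25, z, 36, 9, 20), (w, 20, 37, z, 12, 21, 23), (w, 20, 37, z, 13, 39, 23), (w, 20, 37, z, 15, 36, 23), (w, 20, 37, z, 19, 36, 23), (w, 20, 37, z, 36, 9, 23)}
Apply σ_{A < G AND E = k}; surviving tuples: {(k, 12, 33, z, 12, 21, 15), (k, 12, 33, z, 12, 21, 3), (k, 12, 33, z, 13, 39, 15), (k, 12, 33, z, 13, 39, 3), (k, 12, 33, z, 15, 36, 15), (k, 12, 33, z, 15, 36, 3), (k, 12, 33, z, 19, 36, 15), (k, 12, 33, z, 19, 36, 3), (k, 12, 33, z, 36, 9, 15), (k, 12, 33, z, 36, 9, 3)}
Apply σ_{A ≤ 12}; surviving tuples: {(k, 12, 33, z, 12, 21, 15), (k, 12, 33, z, 12, 21, 3), (k, 12, 33, z, 13, 39, 15), (k, 12, 33, z, 13, 39, 3), (k, 12, 33, z, 15, 36, 15), (k, 12, 33, z, 15, 36, 3), (k, 12, 33, z, 19, 36, 15), (k, 12, 33, z, 19, 36, 3), (k, 12, 33, z, 36, 9, 15), (k, 12, 33, z, 36, 9, 3)}
Keep only column(s) F, A, D: {(15, 12, 12), (15, 12, 13), (15, 12, 15), (15, 12, 19), (15, 12, 36), (3, 12, 12), (3, 12, 13), (3, 12, 15), (3, 12, 19), (3, 12, 36)}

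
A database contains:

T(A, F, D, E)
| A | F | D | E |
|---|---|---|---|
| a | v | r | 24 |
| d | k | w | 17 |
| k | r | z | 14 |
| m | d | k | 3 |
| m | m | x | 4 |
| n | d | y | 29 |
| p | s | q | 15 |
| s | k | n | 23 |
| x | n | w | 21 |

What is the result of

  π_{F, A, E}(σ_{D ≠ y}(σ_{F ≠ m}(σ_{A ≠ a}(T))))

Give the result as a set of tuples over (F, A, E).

Apply σ_{A ≠ a}; surviving tuples: {(d, k, w, 17), (k, r, z, 14), (m, d, k, 3), (m, m, x, 4), (n, d, y, 29), (p, s, q, 15), (s, k, n, 23), (x, n, w, 21)}
Apply σ_{F ≠ m}; surviving tuples: {(d, k, w, 17), (k, r, z, 14), (m, d, k, 3), (n, d, y, 29), (p, s, q, 15), (s, k, n, 23), (x, n, w, 21)}
Apply σ_{D ≠ y}; surviving tuples: {(d, k, w, 17), (k, r, z, 14), (m, d, k, 3), (p, s, q, 15), (s, k, n, 23), (x, n, w, 21)}
π[F, A, E]: project onto (F, A, E) → {(d, m, 3), (k, d, 17), (k, s, 23), (n, x, 21), (r, k, 14), (s, p, 15)}

{(d, m, 3), (k, d, 17), (k, s, 23), (n, x, 21), (r, k, 14), (s, p, 15)}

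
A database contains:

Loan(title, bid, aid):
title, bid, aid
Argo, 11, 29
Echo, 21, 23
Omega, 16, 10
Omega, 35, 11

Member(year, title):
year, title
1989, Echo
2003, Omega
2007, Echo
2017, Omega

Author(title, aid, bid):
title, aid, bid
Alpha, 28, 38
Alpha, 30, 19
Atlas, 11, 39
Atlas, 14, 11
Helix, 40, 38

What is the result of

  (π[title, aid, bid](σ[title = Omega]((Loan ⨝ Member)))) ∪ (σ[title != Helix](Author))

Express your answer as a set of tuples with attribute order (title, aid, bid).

Joining Loan and Member on title yields {(Echo, 21, 23, 1989), (Echo, 21, 23, 2007), (Omega, 16, 10, 2003), (Omega, 16, 10, 2017), (Omega, 35, 11, 2003), (Omega, 35, 11, 2017)}.
Filtering on title = Omega leaves {(Omega, 16, 10, 2003), (Omega, 16, 10, 2017), (Omega, 35, 11, 2003), (Omega, 35, 11, 2017)}.
Keep only column(s) title, aid, bid (2 duplicate(s) eliminated): {(Omega, 10, 16), (Omega, 11, 35)}
Filtering on title != Helix leaves {(Alpha, 28, 38), (Alpha, 30, 19), (Atlas, 11, 39), (Atlas, 14, 11)}.
Taking the union: {(Alpha, 28, 38), (Alpha, 30, 19), (Atlas, 11, 39), (Atlas, 14, 11), (Omega, 10, 16), (Omega, 11, 35)}

{(Alpha, 28, 38), (Alpha, 30, 19), (Atlas, 11, 39), (Atlas, 14, 11), (Omega, 10, 16), (Omega, 11, 35)}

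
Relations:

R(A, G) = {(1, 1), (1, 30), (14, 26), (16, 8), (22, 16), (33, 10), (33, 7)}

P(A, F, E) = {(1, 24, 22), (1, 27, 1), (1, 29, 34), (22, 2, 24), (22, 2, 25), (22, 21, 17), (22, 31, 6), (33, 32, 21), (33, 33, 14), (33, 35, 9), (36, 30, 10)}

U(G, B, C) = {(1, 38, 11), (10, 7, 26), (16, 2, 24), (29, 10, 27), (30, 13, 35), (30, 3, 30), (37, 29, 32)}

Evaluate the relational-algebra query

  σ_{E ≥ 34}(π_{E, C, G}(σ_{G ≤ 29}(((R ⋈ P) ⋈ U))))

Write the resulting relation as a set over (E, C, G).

{(34, 11, 1)}

Natural join on A: {(1, 1, 24, 22), (1, 1, 27, 1), (1, 1, 29, 34), (1, 30, 24, 22), (1, 30, 27, 1), (1, 30, 29, 34), (22, 16, 2, 24), (22, 16, 2, 25), (22, 16, 21, 17), (22, 16, 31, 6), (33, 10, 32, 21), (33, 10, 33, 14), (33, 10, 35, 9), (33, 7, 32, 21), (33, 7, 33, 14), (33, 7, 35, 9)}
Natural join on G: {(1, 1, 24, 22, 38, 11), (1, 1, 27, 1, 38, 11), (1, 1, 29, 34, 38, 11), (1, 30, 24, 22, 13, 35), (1, 30, 24, 22, 3, 30), (1, 30, 27, 1, 13, 35), (1, 30, 27, 1, 3, 30), (1, 30, 29, 34, 13, 35), (1, 30, 29, 34, 3, 30), (22, 16, 2, 24, 2, 24), (22, 16, 2, 25, 2, 24), (22, 16, 21, 17, 2, 24), (22, 16, 31, 6, 2, 24), (33, 10, 32, 21, 7, 26), (33, 10, 33, 14, 7, 26), (33, 10, 35, 9, 7, 26)}
Apply σ_{G ≤ 29}; surviving tuples: {(1, 1, 24, 22, 38, 11), (1, 1, 27, 1, 38, 11), (1, 1, 29, 34, 38, 11), (22, 16, 2, 24, 2, 24), (22, 16, 2, 25, 2, 24), (22, 16, 21, 17, 2, 24), (22, 16, 31, 6, 2, 24), (33, 10, 32, 21, 7, 26), (33, 10, 33, 14, 7, 26), (33, 10, 35, 9, 7, 26)}
π[E, C, G]: project onto (E, C, G) → {(1, 11, 1), (14, 26, 10), (17, 24, 16), (21, 26, 10), (22, 11, 1), (24, 24, 16), (25, 24, 16), (34, 11, 1), (6, 24, 16), (9, 26, 10)}
Apply σ_{E ≥ 34}; surviving tuples: {(34, 11, 1)}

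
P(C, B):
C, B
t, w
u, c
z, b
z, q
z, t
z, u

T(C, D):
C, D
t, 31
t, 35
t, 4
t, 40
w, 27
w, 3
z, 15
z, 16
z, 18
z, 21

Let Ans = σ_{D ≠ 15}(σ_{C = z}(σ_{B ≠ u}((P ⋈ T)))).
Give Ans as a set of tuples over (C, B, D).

{(z, b, 16), (z, b, 18), (z, b, 21), (z, q, 16), (z, q, 18), (z, q, 21), (z, t, 16), (z, t, 18), (z, t, 21)}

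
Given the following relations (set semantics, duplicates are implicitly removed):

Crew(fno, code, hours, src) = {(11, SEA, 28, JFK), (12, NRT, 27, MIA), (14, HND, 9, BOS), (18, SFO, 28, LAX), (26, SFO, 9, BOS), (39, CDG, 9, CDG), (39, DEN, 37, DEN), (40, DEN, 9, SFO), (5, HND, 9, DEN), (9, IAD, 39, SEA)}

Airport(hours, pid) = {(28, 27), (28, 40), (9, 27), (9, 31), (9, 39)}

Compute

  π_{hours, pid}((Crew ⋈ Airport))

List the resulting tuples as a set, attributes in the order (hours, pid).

Crew ⋈ Airport (natural join on hours): {(11, SEA, 28, JFK, 27), (11, SEA, 28, JFK, 40), (14, HND, 9, BOS, 27), (14, HND, 9, BOS, 31), (14, HND, 9, BOS, 39), (18, SFO, 28, LAX, 27), (18, SFO, 28, LAX, 40), (26, SFO, 9, BOS, 27), (26, SFO, 9, BOS, 31), (26, SFO, 9, BOS, 39), (39, CDG, 9, CDG, 27), (39, CDG, 9, CDG, 31), (39, CDG, 9, CDG, 39), (40, DEN, 9, SFO, 27), (40, DEN, 9, SFO, 31), (40, DEN, 9, SFO, 39), (5, HND, 9, DEN, 27), (5, HND, 9, DEN, 31), (5, HND, 9, DEN, 39)}
π_{hours, pid} gives {(28, 27), (28, 40), (9, 27), (9, 31), (9, 39)} (14 duplicate(s) eliminated).

{(28, 27), (28, 40), (9, 27), (9, 31), (9, 39)}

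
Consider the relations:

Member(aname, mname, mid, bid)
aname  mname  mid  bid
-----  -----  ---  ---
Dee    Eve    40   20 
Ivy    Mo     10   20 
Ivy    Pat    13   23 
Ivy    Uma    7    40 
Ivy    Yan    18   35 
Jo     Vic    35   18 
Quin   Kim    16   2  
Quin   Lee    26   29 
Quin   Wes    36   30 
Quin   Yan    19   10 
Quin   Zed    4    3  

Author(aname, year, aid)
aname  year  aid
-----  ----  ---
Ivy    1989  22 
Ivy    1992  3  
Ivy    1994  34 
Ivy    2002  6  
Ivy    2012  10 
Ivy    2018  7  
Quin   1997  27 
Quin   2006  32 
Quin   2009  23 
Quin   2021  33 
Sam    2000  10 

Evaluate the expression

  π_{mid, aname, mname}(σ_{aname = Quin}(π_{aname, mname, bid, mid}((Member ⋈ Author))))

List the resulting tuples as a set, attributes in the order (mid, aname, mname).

{(16, Quin, Kim), (19, Quin, Yan), (26, Quin, Lee), (36, Quin, Wes), (4, Quin, Zed)}

Member ⋈ Author (natural join on aname): {(Ivy, Mo, 10, 20, 1989, 22), (Ivy, Mo, 10, 20, 1992, 3), (Ivy, Mo, 10, 20, 1994, 34), (Ivy, Mo, 10, 20, 2002, 6), (Ivy, Mo, 10, 20, 2012, 10), (Ivy, Mo, 10, 20, 2018, 7), (Ivy, Pat, 13, 23, 1989, 22), (Ivy, Pat, 13, 23, 1992, 3), (Ivy, Pat, 13, 23, 1994, 34), (Ivy, Pat, 13, 23, 2002, 6), (Ivy, Pat, 13, 23, 2012, 10), (Ivy, Pat, 13, 23, 2018, 7), (Ivy, Uma, 7, 40, 1989, 22), (Ivy, Uma, 7, 40, 1992, 3), (Ivy, Uma, 7, 40, 1994, 34), (Ivy, Uma, 7, 40, 2002, 6), (Ivy, Uma, 7, 40, 2012, 10), (Ivy, Uma, 7, 40, 2018, 7), (Ivy, Yan, 18, 35, 1989, 22), (Ivy, Yan, 18, 35, 1992, 3), (Ivy, Yan, 18, 35, 1994, 34), (Ivy, Yan, 18, 35, 2002, 6), (Ivy, Yan, 18, 35, 2012, 10), (Ivy, Yan, 18, 35, 2018, 7), (Quin, Kim, 16, 2, 1997, 27), (Quin, Kim, 16, 2, 2006, 32), (Quin, Kim, 16, 2, 2009, 23), (Quin, Kim, 16, 2, 2021, 33), (Quin, Lee, 26, 29, 1997, 27), (Quin, Lee, 26, 29, 2006, 32), (Quin, Lee, 26, 29, 2009, 23), (Quin, Lee, 26, 29, 2021, 33), (Quin, Wes, 36, 30, 1997, 27), (Quin, Wes, 36, 30, 2006, 32), (Quin, Wes, 36, 30, 2009, 23), (Quin, Wes, 36, 30, 2021, 33), (Quin, Yan, 19, 10, 1997, 27), (Quin, Yan, 19, 10, 2006, 32), (Quin, Yan, 19, 10, 2009, 23), (Quin, Yan, 19, 10, 2021, 33), (Quin, Zed, 4, 3, 1997, 27), (Quin, Zed, 4, 3, 2006, 32), (Quin, Zed, 4, 3, 2009, 23), (Quin, Zed, 4, 3, 2021, 33)}
Keep only column(s) aname, mname, bid, mid (35 duplicate(s) eliminated): {(Ivy, Mo, 20, 10), (Ivy, Pat, 23, 13), (Ivy, Uma, 40, 7), (Ivy, Yan, 35, 18), (Quin, Kim, 2, 16), (Quin, Lee, 29, 26), (Quin, Wes, 30, 36), (Quin, Yan, 10, 19), (Quin, Zed, 3, 4)}
Selection aname = Quin: {(Quin, Kim, 2, 16), (Quin, Lee, 29, 26), (Quin, Wes, 30, 36), (Quin, Yan, 10, 19), (Quin, Zed, 3, 4)}
Keep only column(s) mid, aname, mname: {(16, Quin, Kim), (19, Quin, Yan), (26, Quin, Lee), (36, Quin, Wes), (4, Quin, Zed)}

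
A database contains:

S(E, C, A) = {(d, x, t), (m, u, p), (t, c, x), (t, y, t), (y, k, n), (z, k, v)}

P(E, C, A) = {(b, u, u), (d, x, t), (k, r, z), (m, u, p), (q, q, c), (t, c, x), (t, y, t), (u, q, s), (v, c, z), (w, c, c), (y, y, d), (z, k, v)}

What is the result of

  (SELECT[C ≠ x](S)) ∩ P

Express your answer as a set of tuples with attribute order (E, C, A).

{(m, u, p), (t, c, x), (t, y, t), (z, k, v)}

Apply σ_{C ≠ x}; surviving tuples: {(m, u, p), (t, c, x), (t, y, t), (y, k, n), (z, k, v)}
Intersection: {(m, u, p), (t, c, x), (t, y, t), (y, k, n), (z, k, v)} with {(b, u, u), (d, x, t), (k, r, z), (m, u, p), (q, q, c), (t, c, x), (t, y, t), (u, q, s), (v, c, z), (w, c, c), (y, y, d), (z, k, v)} → {(m, u, p), (t, c, x), (t, y, t), (z, k, v)}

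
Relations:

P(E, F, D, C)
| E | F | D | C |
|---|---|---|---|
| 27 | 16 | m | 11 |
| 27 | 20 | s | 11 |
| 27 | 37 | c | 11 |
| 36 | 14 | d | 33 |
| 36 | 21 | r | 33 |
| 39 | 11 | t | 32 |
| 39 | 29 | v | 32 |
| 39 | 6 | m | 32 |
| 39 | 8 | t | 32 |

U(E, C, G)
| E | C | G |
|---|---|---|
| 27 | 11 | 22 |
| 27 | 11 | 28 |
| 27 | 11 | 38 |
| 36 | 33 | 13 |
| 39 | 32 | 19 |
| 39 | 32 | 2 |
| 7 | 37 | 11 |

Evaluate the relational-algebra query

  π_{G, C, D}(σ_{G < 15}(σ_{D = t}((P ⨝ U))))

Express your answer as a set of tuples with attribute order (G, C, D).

{(2, 32, t)}

Natural join on E, C: {(27, 16, m, 11, 22), (27, 16, m, 11, 28), (27, 16, m, 11, 38), (27, 20, s, 11, 22), (27, 20, s, 11, 28), (27, 20, s, 11, 38), (27, 37, c, 11, 22), (27, 37, c, 11, 28), (27, 37, c, 11, 38), (36, 14, d, 33, 13), (36, 21, r, 33, 13), (39, 11, t, 32, 19), (39, 11, t, 32, 2), (39, 29, v, 32, 19), (39, 29, v, 32, 2), (39, 6, m, 32, 19), (39, 6, m, 32, 2), (39, 8, t, 32, 19), (39, 8, t, 32, 2)}
Filtering on D = t leaves {(39, 11, t, 32, 19), (39, 11, t, 32, 2), (39, 8, t, 32, 19), (39, 8, t, 32, 2)}.
Filtering on G < 15 leaves {(39, 11, t, 32, 2), (39, 8, t, 32, 2)}.
Projecting to G, C, D (1 duplicate(s) eliminated): {(2, 32, t)}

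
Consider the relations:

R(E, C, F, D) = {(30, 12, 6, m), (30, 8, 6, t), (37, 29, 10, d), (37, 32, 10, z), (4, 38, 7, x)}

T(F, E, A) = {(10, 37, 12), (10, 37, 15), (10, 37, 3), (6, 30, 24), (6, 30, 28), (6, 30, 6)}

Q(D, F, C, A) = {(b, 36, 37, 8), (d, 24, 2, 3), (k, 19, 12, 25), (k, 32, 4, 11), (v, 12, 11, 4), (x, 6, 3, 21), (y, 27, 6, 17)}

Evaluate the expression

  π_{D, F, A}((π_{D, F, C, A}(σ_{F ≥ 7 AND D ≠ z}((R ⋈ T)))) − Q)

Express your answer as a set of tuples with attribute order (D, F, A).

Joining R and T on E, F yields {(30, 12, 6, m, 24), (30, 12, 6, m, 28), (30, 12, 6, m, 6), (30, 8, 6, t, 24), (30, 8, 6, t, 28), (30, 8, 6, t, 6), (37, 29, 10, d, 12), (37, 29, 10, d, 15), (37, 29, 10, d, 3), (37, 32, 10, z, 12), (37, 32, 10, z, 15), (37, 32, 10, z, 3)}.
Filtering on F ≥ 7 AND D ≠ z leaves {(37, 29, 10, d, 12), (37, 29, 10, d, 15), (37, 29, 10, d, 3)}.
Keep only column(s) D, F, C, A: {(d, 10, 29, 12), (d, 10, 29, 15), (d, 10, 29, 3)}
Set difference of the two operands is {(d, 10, 29, 12), (d, 10, 29, 15), (d, 10, 29, 3)}.
Keep only column(s) D, F, A: {(d, 10, 12), (d, 10, 15), (d, 10, 3)}

{(d, 10, 12), (d, 10, 15), (d, 10, 3)}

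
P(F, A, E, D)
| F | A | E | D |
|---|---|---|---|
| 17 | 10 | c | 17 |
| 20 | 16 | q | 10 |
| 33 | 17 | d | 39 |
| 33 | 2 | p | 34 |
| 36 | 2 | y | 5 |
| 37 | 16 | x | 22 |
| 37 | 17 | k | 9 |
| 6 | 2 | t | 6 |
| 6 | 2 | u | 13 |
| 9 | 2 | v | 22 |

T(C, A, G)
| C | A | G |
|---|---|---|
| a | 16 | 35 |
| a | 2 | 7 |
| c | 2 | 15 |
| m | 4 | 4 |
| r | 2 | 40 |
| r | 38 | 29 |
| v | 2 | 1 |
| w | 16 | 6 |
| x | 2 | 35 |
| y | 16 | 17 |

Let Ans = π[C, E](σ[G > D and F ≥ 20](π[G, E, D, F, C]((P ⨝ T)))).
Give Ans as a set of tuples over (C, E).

{(a, q), (a, x), (a, y), (c, y), (r, p), (r, y), (x, p), (x, y), (y, q)}

Joining P and T on A yields {(20, 16, q, 10, a, 35), (20, 16, q, 10, w, 6), (20, 16, q, 10, y, 17), (33, 2, p, 34, a, 7), (33, 2, p, 34, c, 15), (33, 2, p, 34, r, 40), (33, 2, p, 34, v, 1), (33, 2, p, 34, x, 35), (36, 2, y, 5, a, 7), (36, 2, y, 5, c, 15), (36, 2, y, 5, r, 40), (36, 2, y, 5, v, 1), (36, 2, y, 5, x, 35), (37, 16, x, 22, a, 35), (37, 16, x, 22, w, 6), (37, 16, x, 22, y, 17), (6, 2, t, 6, a, 7), (6, 2, t, 6, c, 15), (6, 2, t, 6, r, 40), (6, 2, t, 6, v, 1), (6, 2, t, 6, x, 35), (6, 2, u, 13, a, 7), (6, 2, u, 13, c, 15), (6, 2, u, 13, r, 40), (6, 2, u, 13, v, 1), (6, 2, u, 13, x, 35), (9, 2, v, 22, a, 7), (9, 2, v, 22, c, 15), (9, 2, v, 22, r, 40), (9, 2, v, 22, v, 1), (9, 2, v, 22, x, 35)}.
π[G, E, D, F, C]: project onto (G, E, D, F, C) → {(1, p, 34, 33, v), (1, t, 6, 6, v), (1, u, 13, 6, v), (1, v, 22, 9, v), (1, y, 5, 36, v), (15, p, 34, 33, c), (15, t, 6, 6, c), (15, u, 13, 6, c), (15, v, 22, 9, c), (15, y, 5, 36, c), (17, q, 10, 20, y), (17, x, 22, 37, y), (35, p, 34, 33, x), (35, q, 10, 20, a), (35, t, 6, 6, x), (35, u, 13, 6, x), (35, v, 22, 9, x), (35, x, 22, 37, a), (35, y, 5, 36, x), (40, p, 34, 33, r), (40, t, 6, 6, r), (40, u, 13, 6, r), (40, v, 22, 9, r), (40, y, 5, 36, r), (6, q, 10, 20, w), (6, x, 22, 37, w), (7, p, 34, 33, a), (7, t, 6, 6, a), (7, u, 13, 6, a), (7, v, 22, 9, a), (7, y, 5, 36, a)}
Selection G > D and F ≥ 20: {(15, y, 5, 36, c), (17, q, 10, 20, y), (35, p, 34, 33, x), (35, q, 10, 20, a), (35, x, 22, 37, a), (35, y, 5, 36, x), (40, p, 34, 33, r), (40, y, 5, 36, r), (7, y, 5, 36, a)}
π[C, E]: project onto (C, E) → {(a, q), (a, x), (a, y), (c, y), (r, p), (r, y), (x, p), (x, y), (y, q)}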